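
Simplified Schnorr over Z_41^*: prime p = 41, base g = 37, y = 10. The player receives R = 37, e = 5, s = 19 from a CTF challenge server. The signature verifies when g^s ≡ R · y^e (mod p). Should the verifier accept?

g^s mod p:
Squares mod 41: 37^1≡37, 37^2≡16, 37^4≡10, 37^8≡18, 37^16≡37
19 = 16 + 2 + 1, so 37^19 ≡ 37·16·37 ≡ 10 (mod 41)
R · y^e mod p:
Squares mod 41: 10^1≡10, 10^2≡18, 10^4≡37
5 = 4 + 1, so 10^5 ≡ 37·10 ≡ 1 (mod 41)
37·1 = 37 ≡ 37 (mod 41)
10 ≠ 37; the check fails.

reject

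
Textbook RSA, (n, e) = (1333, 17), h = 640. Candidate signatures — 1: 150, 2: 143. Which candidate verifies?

2

Candidate 1: Squares mod 1333: 150^1≡150, 150^2≡1172, 150^4≡594, 150^8≡924, 150^16≡656; 17 = 16 + 1, so 150^17 ≡ 656·150 ≡ 1091 (mod 1333)
Candidate 2: Squares mod 1333: 143^1≡143, 143^2≡454, 143^4≡834, 143^8≡1063, 143^16≡918; 17 = 16 + 1, so 143^17 ≡ 918·143 ≡ 640 (mod 1333)
  → matches h = 640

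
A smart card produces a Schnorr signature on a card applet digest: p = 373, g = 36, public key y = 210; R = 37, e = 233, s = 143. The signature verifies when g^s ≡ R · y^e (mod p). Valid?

no

g^s mod p:
Squares mod 373: 36^1≡36, 36^2≡177, 36^4≡370, 36^8≡9, 36^16≡81, 36^32≡220, 36^64≡283, 36^128≡267
143 = 128 + 8 + 4 + 2 + 1, so 36^143 ≡ 267·9·370·177·36 ≡ 321 (mod 373)
R · y^e mod p:
Squares mod 373: 210^1≡210, 210^2≡86, 210^4≡309, 210^8≡366, 210^16≡49, 210^32≡163, 210^64≡86, 210^128≡309
233 = 128 + 64 + 32 + 8 + 1, so 210^233 ≡ 309·86·163·366·210 ≡ 324 (mod 373)
37·324 = 11988 ≡ 52 (mod 373)
321 ≠ 52; the check fails.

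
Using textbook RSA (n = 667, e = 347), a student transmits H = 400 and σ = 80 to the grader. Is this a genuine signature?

forged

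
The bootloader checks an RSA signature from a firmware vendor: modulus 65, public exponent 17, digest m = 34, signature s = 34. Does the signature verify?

Squares mod 65: s^1≡34, s^2≡51, s^4≡1, s^8≡1, s^16≡1
17 = 16 + 1, so s^17 ≡ 1·34 ≡ 34 (mod 65)
Since 34 equals the digest 34, verification succeeds.

verifies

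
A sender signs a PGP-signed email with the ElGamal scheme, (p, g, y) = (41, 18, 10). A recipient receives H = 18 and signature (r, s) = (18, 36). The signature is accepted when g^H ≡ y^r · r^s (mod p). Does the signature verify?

does not verify

Left side g^H mod p:
18^2 = 324 ≡ 37
18^4 ≡ 37^2 = 1369 ≡ 16
18^8 ≡ 16^2 = 256 ≡ 10
18^16 ≡ 10^2 = 100 ≡ 18
18 = 16 + 2, so 18^18 ≡ 18·37 ≡ 10 (mod 41)
Right side y^r · r^s mod p:
10^2 = 100 ≡ 18
10^4 ≡ 18^2 = 324 ≡ 37
10^8 ≡ 37^2 = 1369 ≡ 16
10^16 ≡ 16^2 = 256 ≡ 10
18 = 16 + 2, so 10^18 ≡ 10·18 ≡ 16 (mod 41)
18^2 = 324 ≡ 37
18^4 ≡ 37^2 = 1369 ≡ 16
18^8 ≡ 16^2 = 256 ≡ 10
18^16 ≡ 10^2 = 100 ≡ 18
18^32 ≡ 18^2 = 324 ≡ 37
36 = 32 + 4, so 18^36 ≡ 37·16 ≡ 18 (mod 41)
16·18 = 288 ≡ 1 (mod 41)
10 ≠ 1, so verification fails.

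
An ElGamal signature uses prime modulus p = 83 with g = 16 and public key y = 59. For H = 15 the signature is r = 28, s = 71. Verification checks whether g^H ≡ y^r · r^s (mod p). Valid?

no

Left side g^H mod p:
16^2 = 256 ≡ 7
16^4 ≡ 7^2 = 49
16^8 ≡ 49^2 = 2401 ≡ 77
15 = 8 + 4 + 2 + 1, so 16^15 ≡ 77·49·7·16 ≡ 23 (mod 83)
Right side y^r · r^s mod p:
59^2 = 3481 ≡ 78
59^4 ≡ 78^2 = 6084 ≡ 25
59^8 ≡ 25^2 = 625 ≡ 44
59^16 ≡ 44^2 = 1936 ≡ 27
28 = 16 + 8 + 4, so 59^28 ≡ 27·44·25 ≡ 69 (mod 83)
28^2 = 784 ≡ 37
28^4 ≡ 37^2 = 1369 ≡ 41
28^8 ≡ 41^2 = 1681 ≡ 21
28^16 ≡ 21^2 = 441 ≡ 26
28^32 ≡ 26^2 = 676 ≡ 12
28^64 ≡ 12^2 = 144 ≡ 61
71 = 64 + 4 + 2 + 1, so 28^71 ≡ 61·41·37·28 ≡ 25 (mod 83)
69·25 = 1725 ≡ 65 (mod 83)
23 ≠ 65, so verification fails.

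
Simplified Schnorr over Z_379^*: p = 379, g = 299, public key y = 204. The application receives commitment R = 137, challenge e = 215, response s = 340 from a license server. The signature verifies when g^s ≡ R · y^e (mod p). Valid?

yes

g^s mod p:
Squares mod 379: 299^1≡299, 299^2≡336, 299^4≡333, 299^8≡221, 299^16≡329, 299^32≡226, 299^64≡290, 299^128≡341, 299^256≡307
340 = 256 + 64 + 16 + 4, so 299^340 ≡ 307·290·329·333 ≡ 227 (mod 379)
R · y^e mod p:
Squares mod 379: 204^1≡204, 204^2≡305, 204^4≡170, 204^8≡96, 204^16≡120, 204^32≡377, 204^64≡4, 204^128≡16
215 = 128 + 64 + 16 + 4 + 2 + 1, so 204^215 ≡ 16·4·120·170·305·204 ≡ 270 (mod 379)
137·270 = 36990 ≡ 227 (mod 379)
227 ≡ 227 (mod 379); signature holds.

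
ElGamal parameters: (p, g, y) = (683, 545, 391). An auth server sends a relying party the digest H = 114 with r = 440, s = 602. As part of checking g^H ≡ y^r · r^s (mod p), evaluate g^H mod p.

358

545^2 = 297025 ≡ 603
545^4 ≡ 603^2 = 363609 ≡ 253
545^8 ≡ 253^2 = 64009 ≡ 490
545^16 ≡ 490^2 = 240100 ≡ 367
545^32 ≡ 367^2 = 134689 ≡ 138
545^64 ≡ 138^2 = 19044 ≡ 603
114 = 64 + 32 + 16 + 2, so 545^114 ≡ 603·138·367·603 ≡ 358 (mod 683)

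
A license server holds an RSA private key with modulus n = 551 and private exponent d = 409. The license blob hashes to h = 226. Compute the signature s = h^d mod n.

16

h^2 ≡ 226^2 = 51076 ≡ 384
h^4 ≡ 384^2 = 147456 ≡ 339
h^8 ≡ 339^2 = 114921 ≡ 313
h^16 ≡ 313^2 = 97969 ≡ 442
h^32 ≡ 442^2 = 195364 ≡ 310
h^64 ≡ 310^2 = 96100 ≡ 226
h^128 ≡ 226^2 = 51076 ≡ 384
h^256 ≡ 384^2 = 147456 ≡ 339
409 = 256 + 128 + 16 + 8 + 1, so h^409 ≡ 339·384·442·313·226 ≡ 16 (mod 551)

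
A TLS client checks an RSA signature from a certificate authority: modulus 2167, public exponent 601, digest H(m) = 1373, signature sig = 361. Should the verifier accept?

accept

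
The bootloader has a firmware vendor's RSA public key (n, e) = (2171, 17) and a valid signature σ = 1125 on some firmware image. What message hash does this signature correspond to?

869

σ^17 mod 2171 = 869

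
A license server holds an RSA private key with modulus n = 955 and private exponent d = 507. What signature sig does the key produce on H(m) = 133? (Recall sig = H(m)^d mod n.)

497

(H(m))^2 ≡ 133^2 = 17689 ≡ 499
(H(m))^4 ≡ 499^2 = 249001 ≡ 701
(H(m))^8 ≡ 701^2 = 491401 ≡ 531
(H(m))^16 ≡ 531^2 = 281961 ≡ 236
(H(m))^32 ≡ 236^2 = 55696 ≡ 306
(H(m))^64 ≡ 306^2 = 93636 ≡ 46
(H(m))^128 ≡ 46^2 = 2116 ≡ 206
(H(m))^256 ≡ 206^2 = 42436 ≡ 416
507 = 256 + 128 + 64 + 32 + 16 + 8 + 2 + 1, so (H(m))^507 ≡ 416·206·46·306·236·531·499·133 ≡ 497 (mod 955)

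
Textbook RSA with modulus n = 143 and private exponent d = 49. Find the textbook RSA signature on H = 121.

H^2 ≡ 121^2 = 14641 ≡ 55
H^4 ≡ 55^2 = 3025 ≡ 22
H^8 ≡ 22^2 = 484 ≡ 55
H^16 ≡ 55^2 = 3025 ≡ 22
H^32 ≡ 22^2 = 484 ≡ 55
49 = 32 + 16 + 1, so H^49 ≡ 55·22·121 ≡ 121 (mod 143)

121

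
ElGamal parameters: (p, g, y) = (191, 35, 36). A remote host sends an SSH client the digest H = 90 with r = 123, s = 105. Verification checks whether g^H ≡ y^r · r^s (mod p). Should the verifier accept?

reject

Left side g^H mod p:
Squares mod 191: 35^1≡35, 35^2≡79, 35^4≡129, 35^8≡24, 35^16≡3, 35^32≡9, 35^64≡81
90 = 64 + 16 + 8 + 2, so 35^90 ≡ 81·3·24·79 ≡ 36 (mod 191)
Right side y^r · r^s mod p:
Squares mod 191: 36^1≡36, 36^2≡150, 36^4≡153, 36^8≡107, 36^16≡180, 36^32≡121, 36^64≡125
123 = 64 + 32 + 16 + 8 + 2 + 1, so 36^123 ≡ 125·121·180·107·150·36 ≡ 32 (mod 191)
Squares mod 191: 123^1≡123, 123^2≡40, 123^4≡72, 123^8≡27, 123^16≡156, 123^32≡79, 123^64≡129
105 = 64 + 32 + 8 + 1, so 123^105 ≡ 129·79·27·123 ≡ 66 (mod 191)
32·66 = 2112 ≡ 11 (mod 191)
36 ≠ 11, so verification fails.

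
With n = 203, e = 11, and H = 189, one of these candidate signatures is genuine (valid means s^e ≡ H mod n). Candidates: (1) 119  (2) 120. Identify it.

Candidate 1: Squares mod 203: 119^1≡119, 119^2≡154, 119^4≡168, 119^8≡7; 11 = 8 + 2 + 1, so 119^11 ≡ 7·154·119 ≡ 189 (mod 203)
  → matches H = 189
Candidate 2: Squares mod 203: 120^1≡120, 120^2≡190, 120^4≡169, 120^8≡141; 11 = 8 + 2 + 1, so 120^11 ≡ 141·190·120 ≡ 92 (mod 203)

1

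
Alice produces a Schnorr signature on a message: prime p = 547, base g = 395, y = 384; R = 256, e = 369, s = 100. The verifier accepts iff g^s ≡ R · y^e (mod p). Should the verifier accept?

g^s mod p:
Squares mod 547: 395^1≡395, 395^2≡130, 395^4≡490, 395^8≡514, 395^16≡542, 395^32≡25, 395^64≡78
100 = 64 + 32 + 4, so 395^100 ≡ 78·25·490 ≡ 438 (mod 547)
R · y^e mod p:
Squares mod 547: 384^1≡384, 384^2≡313, 384^4≡56, 384^8≡401, 384^16≡530, 384^32≡289, 384^64≡377, 384^128≡456, 384^256≡76
369 = 256 + 64 + 32 + 16 + 1, so 384^369 ≡ 76·377·289·530·384 ≡ 100 (mod 547)
256·100 = 25600 ≡ 438 (mod 547)
438 ≡ 438 (mod 547); signature holds.

accept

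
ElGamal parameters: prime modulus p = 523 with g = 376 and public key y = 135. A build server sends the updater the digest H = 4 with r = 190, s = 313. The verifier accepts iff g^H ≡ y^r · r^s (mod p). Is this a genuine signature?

Left side g^H mod p:
376^4 mod 523 = 360
Right side y^r · r^s mod p:
135^190 mod 523 = 144
190^313 mod 523 = 124
144·124 = 17856 ≡ 74 (mod 523)
360 ≠ 74, so verification fails.

forged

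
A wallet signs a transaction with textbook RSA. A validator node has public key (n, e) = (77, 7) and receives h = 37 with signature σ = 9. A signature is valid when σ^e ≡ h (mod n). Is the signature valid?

valid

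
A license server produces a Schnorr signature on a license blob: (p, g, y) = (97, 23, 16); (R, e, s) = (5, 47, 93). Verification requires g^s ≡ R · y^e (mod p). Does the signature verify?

g^s mod p:
23^2 = 529 ≡ 44
23^4 ≡ 44^2 = 1936 ≡ 93
23^8 ≡ 93^2 = 8649 ≡ 16
23^16 ≡ 16^2 = 256 ≡ 62
23^32 ≡ 62^2 = 3844 ≡ 61
23^64 ≡ 61^2 = 3721 ≡ 35
93 = 64 + 16 + 8 + 4 + 1, so 23^93 ≡ 35·62·16·93·23 ≡ 67 (mod 97)
R · y^e mod p:
16^2 = 256 ≡ 62
16^4 ≡ 62^2 = 3844 ≡ 61
16^8 ≡ 61^2 = 3721 ≡ 35
16^16 ≡ 35^2 = 1225 ≡ 61
16^32 ≡ 61^2 = 3721 ≡ 35
47 = 32 + 8 + 4 + 2 + 1, so 16^47 ≡ 35·35·61·62·16 ≡ 91 (mod 97)
5·91 = 455 ≡ 67 (mod 97)
67 ≡ 67 (mod 97); signature holds.

verifies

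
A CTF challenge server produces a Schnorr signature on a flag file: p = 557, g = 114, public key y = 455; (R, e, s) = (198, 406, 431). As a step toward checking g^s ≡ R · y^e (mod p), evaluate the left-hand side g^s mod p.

114^2 = 12996 ≡ 185
114^4 ≡ 185^2 = 34225 ≡ 248
114^8 ≡ 248^2 = 61504 ≡ 234
114^16 ≡ 234^2 = 54756 ≡ 170
114^32 ≡ 170^2 = 28900 ≡ 493
114^64 ≡ 493^2 = 243049 ≡ 197
114^128 ≡ 197^2 = 38809 ≡ 376
114^256 ≡ 376^2 = 141376 ≡ 455
431 = 256 + 128 + 32 + 8 + 4 + 2 + 1, so 114^431 ≡ 455·376·493·234·248·185·114 ≡ 302 (mod 557)

302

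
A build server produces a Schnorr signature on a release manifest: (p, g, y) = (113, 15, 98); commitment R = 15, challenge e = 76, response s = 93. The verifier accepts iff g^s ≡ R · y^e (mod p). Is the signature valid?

g^s mod p:
15^93 mod 113 = 15
R · y^e mod p:
98^76 mod 113 = 1
15·1 = 15 ≡ 15 (mod 113)
15 ≡ 15 (mod 113); signature holds.

valid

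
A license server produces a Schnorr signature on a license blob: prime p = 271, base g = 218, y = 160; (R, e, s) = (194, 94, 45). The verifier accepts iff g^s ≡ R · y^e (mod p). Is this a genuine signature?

g^s mod p:
218^45 mod 271 = 29
R · y^e mod p:
160^94 mod 271 = 25
194·25 = 4850 ≡ 243 (mod 271)
29 ≠ 243; the check fails.

forged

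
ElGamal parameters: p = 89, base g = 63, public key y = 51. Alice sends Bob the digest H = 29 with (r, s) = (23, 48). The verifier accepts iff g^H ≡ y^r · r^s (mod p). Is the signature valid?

invalid

Left side g^H mod p:
63^29 mod 89 = 31
Right side y^r · r^s mod p:
51^23 mod 89 = 46
23^48 mod 89 = 64
46·64 = 2944 ≡ 7 (mod 89)
31 ≠ 7, so verification fails.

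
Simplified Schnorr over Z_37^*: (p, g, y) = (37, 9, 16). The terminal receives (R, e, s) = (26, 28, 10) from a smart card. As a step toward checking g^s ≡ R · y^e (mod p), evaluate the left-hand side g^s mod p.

9

9^10 mod 37 = 9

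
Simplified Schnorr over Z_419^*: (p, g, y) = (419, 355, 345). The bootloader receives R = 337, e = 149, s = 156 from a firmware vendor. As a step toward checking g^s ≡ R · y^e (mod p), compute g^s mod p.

3

355^2 = 126025 ≡ 325
355^4 ≡ 325^2 = 105625 ≡ 37
355^8 ≡ 37^2 = 1369 ≡ 112
355^16 ≡ 112^2 = 12544 ≡ 393
355^32 ≡ 393^2 = 154449 ≡ 257
355^64 ≡ 257^2 = 66049 ≡ 266
355^128 ≡ 266^2 = 70756 ≡ 364
156 = 128 + 16 + 8 + 4, so 355^156 ≡ 364·393·112·37 ≡ 3 (mod 419)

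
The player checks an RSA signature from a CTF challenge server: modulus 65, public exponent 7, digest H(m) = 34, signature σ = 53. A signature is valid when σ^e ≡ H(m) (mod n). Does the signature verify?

does not verify

σ^2 ≡ 53^2 = 2809 ≡ 14
σ^4 ≡ 14^2 = 196 ≡ 1
7 = 4 + 2 + 1, so σ^7 ≡ 1·14·53 ≡ 27 (mod 65)
σ^7 mod 65 = 27, but H(m) = 34.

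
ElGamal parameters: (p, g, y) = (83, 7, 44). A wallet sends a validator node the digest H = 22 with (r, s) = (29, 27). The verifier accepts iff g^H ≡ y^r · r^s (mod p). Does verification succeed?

passes

Left side g^H mod p:
Squares mod 83: 7^1≡7, 7^2≡49, 7^4≡77, 7^8≡36, 7^16≡51
22 = 16 + 4 + 2, so 7^22 ≡ 51·77·49 ≡ 29 (mod 83)
Right side y^r · r^s mod p:
Squares mod 83: 44^1≡44, 44^2≡27, 44^4≡65, 44^8≡75, 44^16≡64
29 = 16 + 8 + 4 + 1, so 44^29 ≡ 64·75·65·44 ≡ 49 (mod 83)
Squares mod 83: 29^1≡29, 29^2≡11, 29^4≡38, 29^8≡33, 29^16≡10
27 = 16 + 8 + 2 + 1, so 29^27 ≡ 10·33·11·29 ≡ 26 (mod 83)
49·26 = 1274 ≡ 29 (mod 83)
29 ≡ 29 (mod 83), so the signature is genuine.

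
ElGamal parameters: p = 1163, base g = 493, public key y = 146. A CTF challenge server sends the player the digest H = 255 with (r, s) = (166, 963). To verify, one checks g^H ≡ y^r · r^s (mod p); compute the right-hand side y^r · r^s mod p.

815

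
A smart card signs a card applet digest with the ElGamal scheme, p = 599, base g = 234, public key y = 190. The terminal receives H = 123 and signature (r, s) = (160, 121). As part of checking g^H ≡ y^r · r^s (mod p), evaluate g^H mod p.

533

234^2 = 54756 ≡ 247
234^4 ≡ 247^2 = 61009 ≡ 510
234^8 ≡ 510^2 = 260100 ≡ 134
234^16 ≡ 134^2 = 17956 ≡ 585
234^32 ≡ 585^2 = 342225 ≡ 196
234^64 ≡ 196^2 = 38416 ≡ 80
123 = 64 + 32 + 16 + 8 + 2 + 1, so 234^123 ≡ 80·196·585·134·247·234 ≡ 533 (mod 599)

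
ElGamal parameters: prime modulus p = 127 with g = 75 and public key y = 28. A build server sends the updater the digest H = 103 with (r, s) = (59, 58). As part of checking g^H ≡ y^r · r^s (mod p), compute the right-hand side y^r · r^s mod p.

28

28^2 = 784 ≡ 22
28^4 ≡ 22^2 = 484 ≡ 103
28^8 ≡ 103^2 = 10609 ≡ 68
28^16 ≡ 68^2 = 4624 ≡ 52
28^32 ≡ 52^2 = 2704 ≡ 37
59 = 32 + 16 + 8 + 2 + 1, so 28^59 ≡ 37·52·68·22·28 ≡ 90 (mod 127)
59^2 = 3481 ≡ 52
59^4 ≡ 52^2 = 2704 ≡ 37
59^8 ≡ 37^2 = 1369 ≡ 99
59^16 ≡ 99^2 = 9801 ≡ 22
59^32 ≡ 22^2 = 484 ≡ 103
58 = 32 + 16 + 8 + 2, so 59^58 ≡ 103·22·99·52 ≡ 37 (mod 127)
y^r · r^s ≡ 90·37 = 3330 ≡ 28 (mod 127)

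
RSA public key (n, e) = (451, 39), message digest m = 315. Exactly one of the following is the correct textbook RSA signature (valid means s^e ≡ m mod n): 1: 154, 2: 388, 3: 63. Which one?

Candidate 1: Squares mod 451: 154^1≡154, 154^2≡264, 154^4≡242, 154^8≡385, 154^16≡297, 154^32≡264; 39 = 32 + 4 + 2 + 1, so 154^39 ≡ 264·242·264·154 ≡ 209 (mod 451)
Candidate 2: Squares mod 451: 388^1≡388, 388^2≡361, 388^4≡433, 388^8≡324, 388^16≡344, 388^32≡174; 39 = 32 + 4 + 2 + 1, so 388^39 ≡ 174·433·361·388 ≡ 136 (mod 451)
Candidate 3: Squares mod 451: 63^1≡63, 63^2≡361, 63^4≡433, 63^8≡324, 63^16≡344, 63^32≡174; 39 = 32 + 4 + 2 + 1, so 63^39 ≡ 174·433·361·63 ≡ 315 (mod 451)
  → matches m = 315

3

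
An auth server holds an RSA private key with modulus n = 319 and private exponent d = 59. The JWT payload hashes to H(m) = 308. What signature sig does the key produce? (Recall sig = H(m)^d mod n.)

(H(m))^2 ≡ 308^2 = 94864 ≡ 121
(H(m))^4 ≡ 121^2 = 14641 ≡ 286
(H(m))^8 ≡ 286^2 = 81796 ≡ 132
(H(m))^16 ≡ 132^2 = 17424 ≡ 198
(H(m))^32 ≡ 198^2 = 39204 ≡ 286
59 = 32 + 16 + 8 + 2 + 1, so (H(m))^59 ≡ 286·198·132·121·308 ≡ 264 (mod 319)

264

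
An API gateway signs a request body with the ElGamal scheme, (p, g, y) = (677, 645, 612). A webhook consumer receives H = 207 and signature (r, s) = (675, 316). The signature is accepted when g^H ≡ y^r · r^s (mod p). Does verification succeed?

Left side g^H mod p:
645^2 = 416025 ≡ 347
645^4 ≡ 347^2 = 120409 ≡ 580
645^8 ≡ 580^2 = 336400 ≡ 608
645^16 ≡ 608^2 = 369664 ≡ 22
645^32 ≡ 22^2 = 484
645^64 ≡ 484^2 = 234256 ≡ 14
645^128 ≡ 14^2 = 196
207 = 128 + 64 + 8 + 4 + 2 + 1, so 645^207 ≡ 196·14·608·580·347·645 ≡ 483 (mod 677)
Right side y^r · r^s mod p:
612^2 = 374544 ≡ 163
612^4 ≡ 163^2 = 26569 ≡ 166
612^8 ≡ 166^2 = 27556 ≡ 476
612^16 ≡ 476^2 = 226576 ≡ 458
612^32 ≡ 458^2 = 209764 ≡ 571
612^64 ≡ 571^2 = 326041 ≡ 404
612^128 ≡ 404^2 = 163216 ≡ 59
612^256 ≡ 59^2 = 3481 ≡ 96
612^512 ≡ 96^2 = 9216 ≡ 415
675 = 512 + 128 + 32 + 2 + 1, so 612^675 ≡ 415·59·571·163·612 ≡ 552 (mod 677)
675^2 = 455625 ≡ 4
675^4 ≡ 4^2 = 16
675^8 ≡ 16^2 = 256
675^16 ≡ 256^2 = 65536 ≡ 544
675^32 ≡ 544^2 = 295936 ≡ 87
675^64 ≡ 87^2 = 7569 ≡ 122
675^128 ≡ 122^2 = 14884 ≡ 667
675^256 ≡ 667^2 = 444889 ≡ 100
316 = 256 + 32 + 16 + 8 + 4, so 675^316 ≡ 100·87·544·256·16 ≡ 424 (mod 677)
552·424 = 234048 ≡ 483 (mod 677)
483 ≡ 483 (mod 677), so the signature is genuine.

passes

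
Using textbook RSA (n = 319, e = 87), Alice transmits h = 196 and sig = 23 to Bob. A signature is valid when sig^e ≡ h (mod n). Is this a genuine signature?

forged

sig^2 ≡ 23^2 = 529 ≡ 210
sig^4 ≡ 210^2 = 44100 ≡ 78
sig^8 ≡ 78^2 = 6084 ≡ 23
sig^16 ≡ 23^2 = 529 ≡ 210
sig^32 ≡ 210^2 = 44100 ≡ 78
sig^64 ≡ 78^2 = 6084 ≡ 23
87 = 64 + 16 + 4 + 2 + 1, so sig^87 ≡ 23·210·78·210·23 ≡ 45 (mod 319)
The recovered value 45 does not match the digest 196.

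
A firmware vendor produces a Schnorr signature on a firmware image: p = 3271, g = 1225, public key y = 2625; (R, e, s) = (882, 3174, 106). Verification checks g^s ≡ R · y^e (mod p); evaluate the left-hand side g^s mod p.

1225^106 mod 3271 = 1691

1691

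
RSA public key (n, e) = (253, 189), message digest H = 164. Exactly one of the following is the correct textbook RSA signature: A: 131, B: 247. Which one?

Candidate A: 131^2 = 17161 ≡ 210; 131^4 ≡ 210^2 = 44100 ≡ 78; 131^8 ≡ 78^2 = 6084 ≡ 12; 131^16 ≡ 12^2 = 144; 131^32 ≡ 144^2 = 20736 ≡ 243; 131^64 ≡ 243^2 = 59049 ≡ 100; 131^128 ≡ 100^2 = 10000 ≡ 133; 189 = 128 + 32 + 16 + 8 + 4 + 1, so 131^189 ≡ 133·243·144·12·78·131 ≡ 164 (mod 253)
  → matches H = 164
Candidate B: 247^2 = 61009 ≡ 36; 247^4 ≡ 36^2 = 1296 ≡ 31; 247^8 ≡ 31^2 = 961 ≡ 202; 247^16 ≡ 202^2 = 40804 ≡ 71; 247^32 ≡ 71^2 = 5041 ≡ 234; 247^64 ≡ 234^2 = 54756 ≡ 108; 247^128 ≡ 108^2 = 11664 ≡ 26; 189 = 128 + 32 + 16 + 8 + 4 + 1, so 247^189 ≡ 26·234·71·202·31·247 ≡ 240 (mod 253)

A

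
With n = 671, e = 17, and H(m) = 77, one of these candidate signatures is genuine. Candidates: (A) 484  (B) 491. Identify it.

Candidate A: 484^2 = 234256 ≡ 77; 484^4 ≡ 77^2 = 5929 ≡ 561; 484^8 ≡ 561^2 = 314721 ≡ 22; 484^16 ≡ 22^2 = 484; 17 = 16 + 1, so 484^17 ≡ 484·484 ≡ 77 (mod 671)
  → matches H(m) = 77
Candidate B: 491^2 = 241081 ≡ 192; 491^4 ≡ 192^2 = 36864 ≡ 630; 491^8 ≡ 630^2 = 396900 ≡ 339; 491^16 ≡ 339^2 = 114921 ≡ 180; 17 = 16 + 1, so 491^17 ≡ 180·491 ≡ 479 (mod 671)

A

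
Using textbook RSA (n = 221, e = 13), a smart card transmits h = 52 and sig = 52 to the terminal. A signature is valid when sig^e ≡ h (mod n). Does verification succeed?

Squares mod 221: sig^1≡52, sig^2≡52, sig^4≡52, sig^8≡52
13 = 8 + 4 + 1, so sig^13 ≡ 52·52·52 ≡ 52 (mod 221)
sig^13 mod 221 = 52 matches h.

passes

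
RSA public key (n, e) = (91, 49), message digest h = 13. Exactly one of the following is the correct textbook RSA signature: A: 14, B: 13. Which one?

B

Candidate A: 14^2 = 196 ≡ 14; 14^4 ≡ 14^2 = 196 ≡ 14; 14^8 ≡ 14^2 = 196 ≡ 14; 14^16 ≡ 14^2 = 196 ≡ 14; 14^32 ≡ 14^2 = 196 ≡ 14; 49 = 32 + 16 + 1, so 14^49 ≡ 14·14·14 ≡ 14 (mod 91)
Candidate B: 13^2 = 169 ≡ 78; 13^4 ≡ 78^2 = 6084 ≡ 78; 13^8 ≡ 78^2 = 6084 ≡ 78; 13^16 ≡ 78^2 = 6084 ≡ 78; 13^32 ≡ 78^2 = 6084 ≡ 78; 49 = 32 + 16 + 1, so 13^49 ≡ 78·78·13 ≡ 13 (mod 91)
  → matches h = 13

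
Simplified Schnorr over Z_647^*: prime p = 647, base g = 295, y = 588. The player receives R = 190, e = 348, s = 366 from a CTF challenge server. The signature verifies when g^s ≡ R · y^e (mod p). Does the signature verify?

does not verify

g^s mod p:
295^2 = 87025 ≡ 327
295^4 ≡ 327^2 = 106929 ≡ 174
295^8 ≡ 174^2 = 30276 ≡ 514
295^16 ≡ 514^2 = 264196 ≡ 220
295^32 ≡ 220^2 = 48400 ≡ 522
295^64 ≡ 522^2 = 272484 ≡ 97
295^128 ≡ 97^2 = 9409 ≡ 351
295^256 ≡ 351^2 = 123201 ≡ 271
366 = 256 + 64 + 32 + 8 + 4 + 2, so 295^366 ≡ 271·97·522·514·174·327 ≡ 79 (mod 647)
R · y^e mod p:
588^2 = 345744 ≡ 246
588^4 ≡ 246^2 = 60516 ≡ 345
588^8 ≡ 345^2 = 119025 ≡ 624
588^16 ≡ 624^2 = 389376 ≡ 529
588^32 ≡ 529^2 = 279841 ≡ 337
588^64 ≡ 337^2 = 113569 ≡ 344
588^128 ≡ 344^2 = 118336 ≡ 582
588^256 ≡ 582^2 = 338724 ≡ 343
348 = 256 + 64 + 16 + 8 + 4, so 588^348 ≡ 343·344·529·624·345 ≡ 330 (mod 647)
190·330 = 62700 ≡ 588 (mod 647)
79 ≠ 588; the check fails.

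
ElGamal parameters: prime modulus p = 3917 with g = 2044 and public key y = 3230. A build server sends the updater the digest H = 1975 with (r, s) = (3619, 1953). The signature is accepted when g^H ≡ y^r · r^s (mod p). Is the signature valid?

valid

Left side g^H mod p:
2044^2 = 4177936 ≡ 2414
2044^4 ≡ 2414^2 = 5827396 ≡ 2817
2044^8 ≡ 2817^2 = 7935489 ≡ 3564
2044^16 ≡ 3564^2 = 12702096 ≡ 3182
2044^32 ≡ 3182^2 = 10125124 ≡ 3596
2044^64 ≡ 3596^2 = 12931216 ≡ 1199
2044^128 ≡ 1199^2 = 1437601 ≡ 62
2044^256 ≡ 62^2 = 3844
2044^512 ≡ 3844^2 = 14776336 ≡ 1412
2044^1024 ≡ 1412^2 = 1993744 ≡ 3908
1975 = 1024 + 512 + 256 + 128 + 32 + 16 + 4 + 2 + 1, so 2044^1975 ≡ 3908·1412·3844·62·3596·3182·2817·2414·2044 ≡ 1788 (mod 3917)
Right side y^r · r^s mod p:
3230^2 = 10432900 ≡ 1929
3230^4 ≡ 1929^2 = 3721041 ≡ 3808
3230^8 ≡ 3808^2 = 14500864 ≡ 130
3230^16 ≡ 130^2 = 16900 ≡ 1232
3230^32 ≡ 1232^2 = 1517824 ≡ 1945
3230^64 ≡ 1945^2 = 3783025 ≡ 3120
3230^128 ≡ 3120^2 = 9734400 ≡ 655
3230^256 ≡ 655^2 = 429025 ≡ 2072
3230^512 ≡ 2072^2 = 4293184 ≡ 152
3230^1024 ≡ 152^2 = 23104 ≡ 3519
3230^2048 ≡ 3519^2 = 12383361 ≡ 1724
3619 = 2048 + 1024 + 512 + 32 + 2 + 1, so 3230^3619 ≡ 1724·3519·152·1945·1929·3230 ≡ 3626 (mod 3917)
3619^2 = 13097161 ≡ 2630
3619^4 ≡ 2630^2 = 6916900 ≡ 3395
3619^8 ≡ 3395^2 = 11526025 ≡ 2211
3619^16 ≡ 2211^2 = 4888521 ≡ 105
3619^32 ≡ 105^2 = 11025 ≡ 3191
3619^64 ≡ 3191^2 = 10182481 ≡ 2198
3619^128 ≡ 2198^2 = 4831204 ≡ 1543
3619^256 ≡ 1543^2 = 2380849 ≡ 3230
3619^512 ≡ 3230^2 = 10432900 ≡ 1929
3619^1024 ≡ 1929^2 = 3721041 ≡ 3808
1953 = 1024 + 512 + 256 + 128 + 32 + 1, so 3619^1953 ≡ 3808·1929·3230·1543·3191·3619 ≡ 115 (mod 3917)
3626·115 = 416990 ≡ 1788 (mod 3917)
1788 ≡ 1788 (mod 3917), so the signature is genuine.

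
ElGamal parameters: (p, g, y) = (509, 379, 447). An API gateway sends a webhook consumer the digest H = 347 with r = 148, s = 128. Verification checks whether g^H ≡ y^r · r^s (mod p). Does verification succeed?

Left side g^H mod p:
379^2 = 143641 ≡ 103
379^4 ≡ 103^2 = 10609 ≡ 429
379^8 ≡ 429^2 = 184041 ≡ 292
379^16 ≡ 292^2 = 85264 ≡ 261
379^32 ≡ 261^2 = 68121 ≡ 424
379^64 ≡ 424^2 = 179776 ≡ 99
379^128 ≡ 99^2 = 9801 ≡ 130
379^256 ≡ 130^2 = 16900 ≡ 103
347 = 256 + 64 + 16 + 8 + 2 + 1, so 379^347 ≡ 103·99·261·292·103·379 ≡ 5 (mod 509)
Right side y^r · r^s mod p:
447^2 = 199809 ≡ 281
447^4 ≡ 281^2 = 78961 ≡ 66
447^8 ≡ 66^2 = 4356 ≡ 284
447^16 ≡ 284^2 = 80656 ≡ 234
447^32 ≡ 234^2 = 54756 ≡ 293
447^64 ≡ 293^2 = 85849 ≡ 337
447^128 ≡ 337^2 = 113569 ≡ 62
148 = 128 + 16 + 4, so 447^148 ≡ 62·234·66 ≡ 99 (mod 509)
148^2 = 21904 ≡ 17
148^4 ≡ 17^2 = 289
148^8 ≡ 289^2 = 83521 ≡ 45
148^16 ≡ 45^2 = 2025 ≡ 498
148^32 ≡ 498^2 = 248004 ≡ 121
148^64 ≡ 121^2 = 14641 ≡ 389
148^128 ≡ 389^2 = 151321 ≡ 148
99·148 = 14652 ≡ 400 (mod 509)
5 ≠ 400, so verification fails.

fails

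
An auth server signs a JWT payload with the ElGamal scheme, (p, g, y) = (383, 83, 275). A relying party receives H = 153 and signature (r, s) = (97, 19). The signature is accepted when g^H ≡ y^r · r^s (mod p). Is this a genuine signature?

Left side g^H mod p:
Squares mod 383: 83^1≡83, 83^2≡378, 83^4≡25, 83^8≡242, 83^16≡348, 83^32≡76, 83^64≡31, 83^128≡195
153 = 128 + 16 + 8 + 1, so 83^153 ≡ 195·348·242·83 ≡ 240 (mod 383)
Right side y^r · r^s mod p:
Squares mod 383: 275^1≡275, 275^2≡174, 275^4≡19, 275^8≡361, 275^16≡101, 275^32≡243, 275^64≡67
97 = 64 + 32 + 1, so 275^97 ≡ 67·243·275 ≡ 5 (mod 383)
Squares mod 383: 97^1≡97, 97^2≡217, 97^4≡363, 97^8≡17, 97^16≡289
19 = 16 + 2 + 1, so 97^19 ≡ 289·217·97 ≡ 355 (mod 383)
5·355 = 1775 ≡ 243 (mod 383)
240 ≠ 243, so verification fails.

forged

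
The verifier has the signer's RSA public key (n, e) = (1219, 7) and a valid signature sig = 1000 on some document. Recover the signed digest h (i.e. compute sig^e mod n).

sig^2 ≡ 1000^2 = 1000000 ≡ 420
sig^4 ≡ 420^2 = 176400 ≡ 864
7 = 4 + 2 + 1, so sig^7 ≡ 864·420·1000 ≡ 766 (mod 1219)

766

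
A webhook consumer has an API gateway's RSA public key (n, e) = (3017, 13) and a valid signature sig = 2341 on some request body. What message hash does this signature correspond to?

1319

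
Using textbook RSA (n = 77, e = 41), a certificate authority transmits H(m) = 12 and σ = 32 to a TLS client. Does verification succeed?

fails

σ^2 ≡ 32^2 = 1024 ≡ 23
σ^4 ≡ 23^2 = 529 ≡ 67
σ^8 ≡ 67^2 = 4489 ≡ 23
σ^16 ≡ 23^2 = 529 ≡ 67
σ^32 ≡ 67^2 = 4489 ≡ 23
41 = 32 + 8 + 1, so σ^41 ≡ 23·23·32 ≡ 65 (mod 77)
The recovered value 65 does not match the digest 12.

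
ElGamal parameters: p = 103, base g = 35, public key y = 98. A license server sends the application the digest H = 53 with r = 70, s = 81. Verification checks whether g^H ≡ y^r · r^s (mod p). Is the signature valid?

Left side g^H mod p:
35^53 mod 103 = 11
Right side y^r · r^s mod p:
98^70 mod 103 = 17
70^81 mod 103 = 37
17·37 = 629 ≡ 11 (mod 103)
11 ≡ 11 (mod 103), so the signature is genuine.

valid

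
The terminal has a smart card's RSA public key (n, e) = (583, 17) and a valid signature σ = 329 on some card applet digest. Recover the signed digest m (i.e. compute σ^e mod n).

252

σ^2 ≡ 329^2 = 108241 ≡ 386
σ^4 ≡ 386^2 = 148996 ≡ 331
σ^8 ≡ 331^2 = 109561 ≡ 540
σ^16 ≡ 540^2 = 291600 ≡ 100
17 = 16 + 1, so σ^17 ≡ 100·329 ≡ 252 (mod 583)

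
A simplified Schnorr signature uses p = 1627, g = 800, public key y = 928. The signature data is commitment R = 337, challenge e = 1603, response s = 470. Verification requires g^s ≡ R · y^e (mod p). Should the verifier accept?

reject

g^s mod p:
Squares mod 1627: 800^1≡800, 800^2≡589, 800^4≡370, 800^8≡232, 800^16≡133, 800^32≡1419, 800^64≡962, 800^128≡1308, 800^256≡887
470 = 256 + 128 + 64 + 16 + 4 + 2, so 800^470 ≡ 887·1308·962·133·370·589 ≡ 1039 (mod 1627)
R · y^e mod p:
Squares mod 1627: 928^1≡928, 928^2≡501, 928^4≡443, 928^8≡1009, 928^16≡1206, 928^32≡1525, 928^64≡642, 928^128≡533, 928^256≡991, 928^512≡1000, 928^1024≡1022
1603 = 1024 + 512 + 64 + 2 + 1, so 928^1603 ≡ 1022·1000·642·501·928 ≡ 933 (mod 1627)
337·933 = 314421 ≡ 410 (mod 1627)
1039 ≠ 410; the check fails.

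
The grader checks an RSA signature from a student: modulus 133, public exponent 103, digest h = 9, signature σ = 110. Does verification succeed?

fails

Squares mod 133: σ^1≡110, σ^2≡130, σ^4≡9, σ^8≡81, σ^16≡44, σ^32≡74, σ^64≡23
103 = 64 + 32 + 4 + 2 + 1, so σ^103 ≡ 23·74·9·130·110 ≡ 124 (mod 133)
The recovered value 124 does not match the digest 9.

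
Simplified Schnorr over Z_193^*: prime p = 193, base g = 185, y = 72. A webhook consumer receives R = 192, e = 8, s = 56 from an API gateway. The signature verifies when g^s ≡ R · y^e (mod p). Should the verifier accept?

accept

g^s mod p:
185^2 = 34225 ≡ 64
185^4 ≡ 64^2 = 4096 ≡ 43
185^8 ≡ 43^2 = 1849 ≡ 112
185^16 ≡ 112^2 = 12544 ≡ 192
185^32 ≡ 192^2 = 36864 ≡ 1
56 = 32 + 16 + 8, so 185^56 ≡ 1·192·112 ≡ 81 (mod 193)
R · y^e mod p:
72^2 = 5184 ≡ 166
72^4 ≡ 166^2 = 27556 ≡ 150
72^8 ≡ 150^2 = 22500 ≡ 112
192·112 = 21504 ≡ 81 (mod 193)
81 ≡ 81 (mod 193); signature holds.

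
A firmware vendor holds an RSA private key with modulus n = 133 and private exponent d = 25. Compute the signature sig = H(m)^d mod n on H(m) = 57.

57

(H(m))^2 ≡ 57^2 = 3249 ≡ 57
(H(m))^4 ≡ 57^2 = 3249 ≡ 57
(H(m))^8 ≡ 57^2 = 3249 ≡ 57
(H(m))^16 ≡ 57^2 = 3249 ≡ 57
25 = 16 + 8 + 1, so (H(m))^25 ≡ 57·57·57 ≡ 57 (mod 133)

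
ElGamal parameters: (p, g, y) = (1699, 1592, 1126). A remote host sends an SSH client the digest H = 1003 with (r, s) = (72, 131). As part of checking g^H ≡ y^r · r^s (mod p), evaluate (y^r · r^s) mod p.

1055

1126^2 = 1267876 ≡ 422
1126^4 ≡ 422^2 = 178084 ≡ 1388
1126^8 ≡ 1388^2 = 1926544 ≡ 1577
1126^16 ≡ 1577^2 = 2486929 ≡ 1292
1126^32 ≡ 1292^2 = 1669264 ≡ 846
1126^64 ≡ 846^2 = 715716 ≡ 437
72 = 64 + 8, so 1126^72 ≡ 437·1577 ≡ 1054 (mod 1699)
72^2 = 5184 ≡ 87
72^4 ≡ 87^2 = 7569 ≡ 773
72^8 ≡ 773^2 = 597529 ≡ 1180
72^16 ≡ 1180^2 = 1392400 ≡ 919
72^32 ≡ 919^2 = 844561 ≡ 158
72^64 ≡ 158^2 = 24964 ≡ 1178
72^128 ≡ 1178^2 = 1387684 ≡ 1300
131 = 128 + 2 + 1, so 72^131 ≡ 1300·87·72 ≡ 1592 (mod 1699)
y^r · r^s ≡ 1054·1592 = 1677968 ≡ 1055 (mod 1699)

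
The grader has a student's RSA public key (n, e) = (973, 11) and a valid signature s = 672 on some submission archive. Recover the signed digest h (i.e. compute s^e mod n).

497

Squares mod 973: s^1≡672, s^2≡112, s^4≡868, s^8≡322
11 = 8 + 2 + 1, so s^11 ≡ 322·112·672 ≡ 497 (mod 973)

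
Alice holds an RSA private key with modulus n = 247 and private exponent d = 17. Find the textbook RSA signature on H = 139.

16

H^2 ≡ 139^2 = 19321 ≡ 55
H^4 ≡ 55^2 = 3025 ≡ 61
H^8 ≡ 61^2 = 3721 ≡ 16
H^16 ≡ 16^2 = 256 ≡ 9
17 = 16 + 1, so H^17 ≡ 9·139 ≡ 16 (mod 247)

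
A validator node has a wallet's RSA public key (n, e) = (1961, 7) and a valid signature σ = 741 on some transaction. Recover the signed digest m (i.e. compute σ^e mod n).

741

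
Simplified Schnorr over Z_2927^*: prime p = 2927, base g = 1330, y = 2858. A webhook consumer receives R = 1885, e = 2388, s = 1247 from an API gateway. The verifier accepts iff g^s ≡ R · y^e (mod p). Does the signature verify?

g^s mod p:
1330^2 = 1768900 ≡ 992
1330^4 ≡ 992^2 = 984064 ≡ 592
1330^8 ≡ 592^2 = 350464 ≡ 2151
1330^16 ≡ 2151^2 = 4626801 ≡ 2141
1330^32 ≡ 2141^2 = 4583881 ≡ 199
1330^64 ≡ 199^2 = 39601 ≡ 1550
1330^128 ≡ 1550^2 = 2402500 ≡ 2360
1330^256 ≡ 2360^2 = 5569600 ≡ 2446
1330^512 ≡ 2446^2 = 5982916 ≡ 128
1330^1024 ≡ 128^2 = 16384 ≡ 1749
1247 = 1024 + 128 + 64 + 16 + 8 + 4 + 2 + 1, so 1330^1247 ≡ 1749·2360·1550·2141·2151·592·992·1330 ≡ 896 (mod 2927)
R · y^e mod p:
2858^2 = 8168164 ≡ 1834
2858^4 ≡ 1834^2 = 3363556 ≡ 433
2858^8 ≡ 433^2 = 187489 ≡ 161
2858^16 ≡ 161^2 = 25921 ≡ 2505
2858^32 ≡ 2505^2 = 6275025 ≡ 2464
2858^64 ≡ 2464^2 = 6071296 ≡ 698
2858^128 ≡ 698^2 = 487204 ≡ 1322
2858^256 ≡ 1322^2 = 1747684 ≡ 265
2858^512 ≡ 265^2 = 70225 ≡ 2904
2858^1024 ≡ 2904^2 = 8433216 ≡ 529
2858^2048 ≡ 529^2 = 279841 ≡ 1776
2388 = 2048 + 256 + 64 + 16 + 4, so 2858^2388 ≡ 1776·265·698·2505·433 ≡ 516 (mod 2927)
1885·516 = 972660 ≡ 896 (mod 2927)
896 ≡ 896 (mod 2927); signature holds.

verifies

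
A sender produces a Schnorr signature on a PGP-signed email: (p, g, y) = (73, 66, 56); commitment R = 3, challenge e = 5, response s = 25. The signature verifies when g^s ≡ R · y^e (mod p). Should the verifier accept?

reject

g^s mod p:
66^25 mod 73 = 66
R · y^e mod p:
56^5 mod 73 = 66
3·66 = 198 ≡ 52 (mod 73)
66 ≠ 52; the check fails.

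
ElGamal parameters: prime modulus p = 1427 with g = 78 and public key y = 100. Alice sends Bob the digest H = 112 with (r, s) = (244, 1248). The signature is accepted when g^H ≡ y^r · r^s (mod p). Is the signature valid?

Left side g^H mod p:
Squares mod 1427: 78^1≡78, 78^2≡376, 78^4≡103, 78^8≡620, 78^16≡537, 78^32≡115, 78^64≡382
112 = 64 + 32 + 16, so 78^112 ≡ 382·115·537 ≡ 673 (mod 1427)
Right side y^r · r^s mod p:
Squares mod 1427: 100^1≡100, 100^2≡11, 100^4≡121, 100^8≡371, 100^16≡649, 100^32≡236, 100^64≡43, 100^128≡422
244 = 128 + 64 + 32 + 16 + 4, so 100^244 ≡ 422·43·236·649·121 ≡ 1276 (mod 1427)
Squares mod 1427: 244^1≡244, 244^2≡1029, 244^4≡7, 244^8≡49, 244^16≡974, 244^32≡1148, 244^64≡783, 244^128≡906, 244^256≡311, 244^512≡1112, 244^1024≡762
1248 = 1024 + 128 + 64 + 32, so 244^1248 ≡ 762·906·783·1148 ≡ 194 (mod 1427)
1276·194 = 247544 ≡ 673 (mod 1427)
673 ≡ 673 (mod 1427), so the signature is genuine.

valid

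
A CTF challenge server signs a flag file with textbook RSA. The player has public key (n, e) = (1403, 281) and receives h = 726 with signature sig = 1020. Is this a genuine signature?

genuine

sig^2 ≡ 1020^2 = 1040400 ≡ 777
sig^4 ≡ 777^2 = 603729 ≡ 439
sig^8 ≡ 439^2 = 192721 ≡ 510
sig^16 ≡ 510^2 = 260100 ≡ 545
sig^32 ≡ 545^2 = 297025 ≡ 992
sig^64 ≡ 992^2 = 984064 ≡ 561
sig^128 ≡ 561^2 = 314721 ≡ 449
sig^256 ≡ 449^2 = 201601 ≡ 972
281 = 256 + 16 + 8 + 1, so sig^281 ≡ 972·545·510·1020 ≡ 726 (mod 1403)
726 = h, so the signature checks out.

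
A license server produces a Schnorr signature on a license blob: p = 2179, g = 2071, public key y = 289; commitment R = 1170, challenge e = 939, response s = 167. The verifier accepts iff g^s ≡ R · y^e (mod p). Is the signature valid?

invalid

g^s mod p:
2071^2 = 4289041 ≡ 769
2071^4 ≡ 769^2 = 591361 ≡ 852
2071^8 ≡ 852^2 = 725904 ≡ 297
2071^16 ≡ 297^2 = 88209 ≡ 1049
2071^32 ≡ 1049^2 = 1100401 ≡ 6
2071^64 ≡ 6^2 = 36
2071^128 ≡ 36^2 = 1296
167 = 128 + 32 + 4 + 2 + 1, so 2071^167 ≡ 1296·6·852·769·2071 ≡ 406 (mod 2179)
R · y^e mod p:
289^2 = 83521 ≡ 719
289^4 ≡ 719^2 = 516961 ≡ 538
289^8 ≡ 538^2 = 289444 ≡ 1816
289^16 ≡ 1816^2 = 3297856 ≡ 1029
289^32 ≡ 1029^2 = 1058841 ≡ 2026
289^64 ≡ 2026^2 = 4104676 ≡ 1619
289^128 ≡ 1619^2 = 2621161 ≡ 2003
289^256 ≡ 2003^2 = 4012009 ≡ 470
289^512 ≡ 470^2 = 220900 ≡ 821
939 = 512 + 256 + 128 + 32 + 8 + 2 + 1, so 289^939 ≡ 821·470·2003·2026·1816·719·289 ≡ 9 (mod 2179)
1170·9 = 10530 ≡ 1814 (mod 2179)
406 ≠ 1814; the check fails.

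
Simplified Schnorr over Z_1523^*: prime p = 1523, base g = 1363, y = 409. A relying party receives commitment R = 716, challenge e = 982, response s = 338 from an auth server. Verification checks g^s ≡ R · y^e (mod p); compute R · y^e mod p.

187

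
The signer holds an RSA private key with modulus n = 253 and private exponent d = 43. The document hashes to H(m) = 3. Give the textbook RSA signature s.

192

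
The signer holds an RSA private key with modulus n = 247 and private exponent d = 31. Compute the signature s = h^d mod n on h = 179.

Squares mod 247: h^1≡179, h^2≡178, h^4≡68, h^8≡178, h^16≡68
31 = 16 + 8 + 4 + 2 + 1, so h^31 ≡ 68·178·68·178·179 ≡ 179 (mod 247)

179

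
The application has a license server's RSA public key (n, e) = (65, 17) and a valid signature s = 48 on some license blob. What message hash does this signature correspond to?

3

s^2 ≡ 48^2 = 2304 ≡ 29
s^4 ≡ 29^2 = 841 ≡ 61
s^8 ≡ 61^2 = 3721 ≡ 16
s^16 ≡ 16^2 = 256 ≡ 61
17 = 16 + 1, so s^17 ≡ 61·48 ≡ 3 (mod 65)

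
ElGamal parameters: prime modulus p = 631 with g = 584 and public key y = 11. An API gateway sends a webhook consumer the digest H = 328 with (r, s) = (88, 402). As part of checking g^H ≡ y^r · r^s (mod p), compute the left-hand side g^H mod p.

584^2 = 341056 ≡ 316
584^4 ≡ 316^2 = 99856 ≡ 158
584^8 ≡ 158^2 = 24964 ≡ 355
584^16 ≡ 355^2 = 126025 ≡ 456
584^32 ≡ 456^2 = 207936 ≡ 337
584^64 ≡ 337^2 = 113569 ≡ 620
584^128 ≡ 620^2 = 384400 ≡ 121
584^256 ≡ 121^2 = 14641 ≡ 128
328 = 256 + 64 + 8, so 584^328 ≡ 128·620·355 ≡ 543 (mod 631)

543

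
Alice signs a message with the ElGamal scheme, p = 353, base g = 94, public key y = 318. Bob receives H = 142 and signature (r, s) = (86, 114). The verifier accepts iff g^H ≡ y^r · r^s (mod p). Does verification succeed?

passes

Left side g^H mod p:
Squares mod 353: 94^1≡94, 94^2≡11, 94^4≡121, 94^8≡168, 94^16≡337, 94^32≡256, 94^64≡231, 94^128≡58
142 = 128 + 8 + 4 + 2, so 94^142 ≡ 58·168·121·11 ≡ 44 (mod 353)
Right side y^r · r^s mod p:
Squares mod 353: 318^1≡318, 318^2≡166, 318^4≡22, 318^8≡131, 318^16≡217, 318^32≡140, 318^64≡185
86 = 64 + 16 + 4 + 2, so 318^86 ≡ 185·217·22·166 ≡ 168 (mod 353)
Squares mod 353: 86^1≡86, 86^2≡336, 86^4≡289, 86^8≡213, 86^16≡185, 86^32≡337, 86^64≡256
114 = 64 + 32 + 16 + 2, so 86^114 ≡ 256·337·185·336 ≡ 244 (mod 353)
168·244 = 40992 ≡ 44 (mod 353)
44 ≡ 44 (mod 353), so the signature is genuine.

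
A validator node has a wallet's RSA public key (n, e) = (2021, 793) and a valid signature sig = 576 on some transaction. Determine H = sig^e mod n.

143

Squares mod 2021: sig^1≡576, sig^2≡332, sig^4≡1090, sig^8≡1773, sig^16≡874, sig^32≡1959, sig^64≡1823, sig^128≡805, sig^256≡1305, sig^512≡1343
793 = 512 + 256 + 16 + 8 + 1, so sig^793 ≡ 1343·1305·874·1773·576 ≡ 143 (mod 2021)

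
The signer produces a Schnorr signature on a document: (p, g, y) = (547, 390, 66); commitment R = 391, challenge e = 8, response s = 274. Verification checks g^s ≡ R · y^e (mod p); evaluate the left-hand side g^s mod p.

157

390^2 = 152100 ≡ 34
390^4 ≡ 34^2 = 1156 ≡ 62
390^8 ≡ 62^2 = 3844 ≡ 15
390^16 ≡ 15^2 = 225
390^32 ≡ 225^2 = 50625 ≡ 301
390^64 ≡ 301^2 = 90601 ≡ 346
390^128 ≡ 346^2 = 119716 ≡ 470
390^256 ≡ 470^2 = 220900 ≡ 459
274 = 256 + 16 + 2, so 390^274 ≡ 459·225·34 ≡ 157 (mod 547)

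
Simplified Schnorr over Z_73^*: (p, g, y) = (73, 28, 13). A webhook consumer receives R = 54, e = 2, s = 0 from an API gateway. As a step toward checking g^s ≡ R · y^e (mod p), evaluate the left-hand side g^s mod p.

1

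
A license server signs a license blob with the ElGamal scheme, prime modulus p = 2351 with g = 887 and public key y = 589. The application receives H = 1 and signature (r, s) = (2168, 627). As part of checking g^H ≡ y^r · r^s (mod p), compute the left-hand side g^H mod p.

887

887^1 mod 2351 = 887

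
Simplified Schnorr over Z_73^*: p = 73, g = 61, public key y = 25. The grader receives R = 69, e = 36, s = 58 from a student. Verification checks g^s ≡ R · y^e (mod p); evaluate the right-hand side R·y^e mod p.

Squares mod 73: 25^1≡25, 25^2≡41, 25^4≡2, 25^8≡4, 25^16≡16, 25^32≡37
36 = 32 + 4, so 25^36 ≡ 37·2 ≡ 1 (mod 73)
R · y^e ≡ 69·1 = 69 ≡ 69 (mod 73)

69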